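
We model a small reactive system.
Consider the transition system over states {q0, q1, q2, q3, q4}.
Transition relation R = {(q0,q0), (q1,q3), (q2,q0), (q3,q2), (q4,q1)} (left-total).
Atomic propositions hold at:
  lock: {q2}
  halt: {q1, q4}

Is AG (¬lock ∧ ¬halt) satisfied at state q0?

Yes

Sat(¬lock) = {q0, q1, q3, q4}
Sat(¬halt) = {q0, q2, q3}
Sat(¬lock ∧ ¬halt) = {q0, q3}
AG (¬lock ∧ ¬halt): greatest fixpoint, start Z0 = {q0, q3}, keep only states in Sat with every successor in Z. Z1 = {q0}; fixed.
Sat(AG (¬lock ∧ ¬halt)) = {q0}
q0 ∈ Sat(AG (¬lock ∧ ¬halt)) = {q0}, so the formula holds at q0.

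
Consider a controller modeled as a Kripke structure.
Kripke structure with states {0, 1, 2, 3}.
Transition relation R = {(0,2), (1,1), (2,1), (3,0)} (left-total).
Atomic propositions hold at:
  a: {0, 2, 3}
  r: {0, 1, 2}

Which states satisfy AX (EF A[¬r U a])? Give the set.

{0, 3}

Sat(¬r) = {3}
A[¬r U a]: least fixpoint, start Z0 = Sat(a) = {0, 2, 3}, add states in Sat(¬r) with every successor in Z. Already a fixed point.
Sat(A[¬r U a]) = {0, 2, 3}
EF A[¬r U a]: least fixpoint, start Z0 = {0, 2, 3}, add states with some successor in Z. Already a fixed point.
Sat(EF A[¬r U a]) = {0, 2, 3}
Sat(AX (EF A[¬r U a])) = {s : every successor in {0, 2, 3}} = {0, 3}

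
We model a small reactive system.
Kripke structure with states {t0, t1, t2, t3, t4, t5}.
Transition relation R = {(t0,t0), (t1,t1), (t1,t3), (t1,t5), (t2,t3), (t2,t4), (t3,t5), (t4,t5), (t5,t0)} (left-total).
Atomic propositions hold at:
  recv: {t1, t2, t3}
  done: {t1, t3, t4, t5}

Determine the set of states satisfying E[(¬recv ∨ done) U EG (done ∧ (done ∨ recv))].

Sat(¬recv) = {t0, t4, t5}
Sat(¬recv ∨ done) = {t0, t1, t3, t4, t5}
Sat(done ∨ recv) = {t1, t2, t3, t4, t5}
Sat(done ∧ (done ∨ recv)) = {t1, t3, t4, t5}
EG (done ∧ (done ∨ recv)): greatest fixpoint, start Z0 = {t1, t3, t4, t5}, keep only states in Sat with some successor in Z. Z1 = {t1, t3, t4}; Z2 = {t1}; fixed.
Sat(EG (done ∧ (done ∨ recv))) = {t1}
E[(¬recv ∨ done) U EG (done ∧ (done ∨ recv))]: least fixpoint, start Z0 = Sat(EG (done ∧ (done ∨ recv))) = {t1}, add states in Sat(¬recv ∨ done) with some successor in Z. Already a fixed point.
Sat(E[(¬recv ∨ done) U EG (done ∧ (done ∨ recv))]) = {t1}

{t1}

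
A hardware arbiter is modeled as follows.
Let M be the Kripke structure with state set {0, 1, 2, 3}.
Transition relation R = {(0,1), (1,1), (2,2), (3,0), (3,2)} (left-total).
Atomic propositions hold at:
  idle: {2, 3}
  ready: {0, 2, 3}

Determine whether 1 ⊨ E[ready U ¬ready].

Sat(¬ready) = {1}
E[ready U ¬ready]: least fixpoint, start Z0 = Sat(¬ready) = {1}, add states in Sat(ready) with some successor in Z. Z1 = {0, 1}; Z2 = {0, 1, 3}; fixed.
Sat(E[ready U ¬ready]) = {0, 1, 3}
1 ∈ Sat(E[ready U ¬ready]) = {0, 1, 3}, so the formula holds at 1.

Yes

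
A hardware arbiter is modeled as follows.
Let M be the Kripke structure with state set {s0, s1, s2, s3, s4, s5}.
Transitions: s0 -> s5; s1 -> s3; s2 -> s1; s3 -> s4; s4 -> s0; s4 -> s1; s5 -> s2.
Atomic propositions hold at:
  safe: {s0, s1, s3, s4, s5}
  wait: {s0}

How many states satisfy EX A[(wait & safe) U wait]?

Sat(wait & safe) = {s0}
A[(wait & safe) U wait]: least fixpoint, start Z0 = Sat(wait) = {s0}, add states in Sat(wait & safe) with every successor in Z. Already a fixed point.
Sat(A[(wait & safe) U wait]) = {s0}
Sat(EX A[(wait & safe) U wait]) = {s : some successor in {s0}} = {s4}
|Sat(EX A[(wait & safe) U wait])| = |{s4}| = 1.

1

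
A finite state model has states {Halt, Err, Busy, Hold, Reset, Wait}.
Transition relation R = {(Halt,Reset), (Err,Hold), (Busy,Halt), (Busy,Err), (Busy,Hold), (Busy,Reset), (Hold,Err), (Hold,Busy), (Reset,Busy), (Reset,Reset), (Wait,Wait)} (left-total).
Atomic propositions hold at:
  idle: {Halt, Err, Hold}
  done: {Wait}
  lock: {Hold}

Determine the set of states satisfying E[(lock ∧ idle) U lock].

{Hold}

Sat(lock ∧ idle) = {Hold}
E[(lock ∧ idle) U lock]: least fixpoint, start Z0 = Sat(lock) = {Hold}, add states in Sat(lock ∧ idle) with some successor in Z. Already a fixed point.
Sat(E[(lock ∧ idle) U lock]) = {Hold}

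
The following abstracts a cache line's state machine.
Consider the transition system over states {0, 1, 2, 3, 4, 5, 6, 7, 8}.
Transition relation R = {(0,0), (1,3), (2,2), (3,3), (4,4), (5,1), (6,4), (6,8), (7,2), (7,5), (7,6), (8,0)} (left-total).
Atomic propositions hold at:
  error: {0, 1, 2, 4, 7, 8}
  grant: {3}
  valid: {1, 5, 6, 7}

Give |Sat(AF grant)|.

AF grant: least fixpoint, start Z0 = {3}, add states with every successor in Z. Z1 = {1, 3}; Z2 = {1, 3, 5}; fixed.
Sat(AF grant) = {1, 3, 5}
|Sat(AF grant)| = |{1, 3, 5}| = 3.

3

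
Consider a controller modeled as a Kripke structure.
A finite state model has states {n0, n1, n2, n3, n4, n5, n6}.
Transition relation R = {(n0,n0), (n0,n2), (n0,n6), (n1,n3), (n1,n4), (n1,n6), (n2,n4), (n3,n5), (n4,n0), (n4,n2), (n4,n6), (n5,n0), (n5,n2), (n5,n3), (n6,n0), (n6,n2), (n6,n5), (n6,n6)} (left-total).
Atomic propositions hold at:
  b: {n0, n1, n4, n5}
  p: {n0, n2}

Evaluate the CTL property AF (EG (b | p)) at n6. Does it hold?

Sat(b | p) = {n0, n1, n2, n4, n5}
EG (b | p): greatest fixpoint, start Z0 = {n0, n1, n2, n4, n5}, keep only states in Sat with some successor in Z. Already a fixed point.
Sat(EG (b | p)) = {n0, n1, n2, n4, n5}
AF (EG (b | p)): least fixpoint, start Z0 = {n0, n1, n2, n4, n5}, add states with every successor in Z. Z1 = {n0, n1, n2, n3, n4, n5}; fixed.
Sat(AF (EG (b | p))) = {n0, n1, n2, n3, n4, n5}
n6 ∉ Sat(AF (EG (b | p))) = {n0, n1, n2, n3, n4, n5}, so the formula does not hold at n6.

No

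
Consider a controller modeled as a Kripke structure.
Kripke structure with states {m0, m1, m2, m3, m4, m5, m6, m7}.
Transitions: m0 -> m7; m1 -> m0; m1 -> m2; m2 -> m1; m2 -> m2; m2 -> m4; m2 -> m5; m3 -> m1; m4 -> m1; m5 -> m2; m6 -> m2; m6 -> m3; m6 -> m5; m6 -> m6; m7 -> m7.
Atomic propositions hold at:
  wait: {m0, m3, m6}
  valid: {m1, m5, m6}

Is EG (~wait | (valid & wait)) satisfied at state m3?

Sat(~wait) = {m1, m2, m4, m5, m7}
Sat(valid & wait) = {m6}
Sat(~wait | (valid & wait)) = {m1, m2, m4, m5, m6, m7}
EG (~wait | (valid & wait)): greatest fixpoint, start Z0 = {m1, m2, m4, m5, m6, m7}, keep only states in Sat with some successor in Z. Already a fixed point.
Sat(EG (~wait | (valid & wait))) = {m1, m2, m4, m5, m6, m7}
m3 ∉ Sat(EG (~wait | (valid & wait))) = {m1, m2, m4, m5, m6, m7}, so the formula does not hold at m3.

No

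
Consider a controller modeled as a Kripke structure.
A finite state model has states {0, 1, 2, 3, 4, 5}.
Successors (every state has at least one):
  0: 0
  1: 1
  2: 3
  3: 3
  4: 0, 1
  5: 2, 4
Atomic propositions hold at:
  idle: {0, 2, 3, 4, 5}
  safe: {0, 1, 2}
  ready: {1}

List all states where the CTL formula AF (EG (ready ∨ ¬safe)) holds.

{1, 2, 3, 4, 5}

Sat(¬safe) = {3, 4, 5}
Sat(ready ∨ ¬safe) = {1, 3, 4, 5}
EG (ready ∨ ¬safe): greatest fixpoint, start Z0 = {1, 3, 4, 5}, keep only states in Sat with some successor in Z. Already a fixed point.
Sat(EG (ready ∨ ¬safe)) = {1, 3, 4, 5}
AF (EG (ready ∨ ¬safe)): least fixpoint, start Z0 = {1, 3, 4, 5}, add states with every successor in Z. Z1 = {1, 2, 3, 4, 5}; fixed.
Sat(AF (EG (ready ∨ ¬safe))) = {1, 2, 3, 4, 5}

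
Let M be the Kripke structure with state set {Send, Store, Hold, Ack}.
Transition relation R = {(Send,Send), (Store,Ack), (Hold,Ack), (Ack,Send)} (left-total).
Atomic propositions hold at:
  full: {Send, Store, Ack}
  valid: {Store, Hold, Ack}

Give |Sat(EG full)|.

3

EG full: greatest fixpoint, start Z0 = {Send, Store, Ack}, keep only states in Sat with some successor in Z. Already a fixed point.
Sat(EG full) = {Send, Store, Ack}
|Sat(EG full)| = |{Send, Store, Ack}| = 3.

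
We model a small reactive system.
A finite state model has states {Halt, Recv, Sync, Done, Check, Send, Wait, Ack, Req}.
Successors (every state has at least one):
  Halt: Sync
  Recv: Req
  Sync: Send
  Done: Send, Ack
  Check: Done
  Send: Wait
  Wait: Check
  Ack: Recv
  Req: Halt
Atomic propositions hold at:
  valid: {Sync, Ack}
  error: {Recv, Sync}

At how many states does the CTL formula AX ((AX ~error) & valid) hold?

1

Sat(~error) = {Halt, Done, Check, Send, Wait, Ack, Req}
Sat(AX ~error) = {s : every successor in {Halt, Done, Check, Send, Wait, Ack, Req}} = {Recv, Sync, Done, Check, Send, Wait, Req}
Sat((AX ~error) & valid) = {Sync}
Sat(AX ((AX ~error) & valid)) = {s : every successor in {Sync}} = {Halt}
|Sat(AX ((AX ~error) & valid))| = |{Halt}| = 1.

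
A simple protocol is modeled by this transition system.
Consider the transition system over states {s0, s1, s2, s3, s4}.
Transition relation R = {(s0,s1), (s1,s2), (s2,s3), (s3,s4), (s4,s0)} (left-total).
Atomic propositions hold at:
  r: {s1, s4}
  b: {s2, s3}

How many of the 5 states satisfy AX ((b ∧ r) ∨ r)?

2

Sat(b ∧ r) = ∅
Sat((b ∧ r) ∨ r) = {s1, s4}
Sat(AX ((b ∧ r) ∨ r)) = {s : every successor in {s1, s4}} = {s0, s3}
|Sat(AX ((b ∧ r) ∨ r))| = |{s0, s3}| = 2.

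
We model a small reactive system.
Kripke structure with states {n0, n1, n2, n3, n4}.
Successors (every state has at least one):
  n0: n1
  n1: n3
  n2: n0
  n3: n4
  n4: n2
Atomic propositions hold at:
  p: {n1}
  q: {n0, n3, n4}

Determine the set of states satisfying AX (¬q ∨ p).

{n0, n4}

Sat(¬q) = {n1, n2}
Sat(¬q ∨ p) = {n1, n2}
Sat(AX (¬q ∨ p)) = {s : every successor in {n1, n2}} = {n0, n4}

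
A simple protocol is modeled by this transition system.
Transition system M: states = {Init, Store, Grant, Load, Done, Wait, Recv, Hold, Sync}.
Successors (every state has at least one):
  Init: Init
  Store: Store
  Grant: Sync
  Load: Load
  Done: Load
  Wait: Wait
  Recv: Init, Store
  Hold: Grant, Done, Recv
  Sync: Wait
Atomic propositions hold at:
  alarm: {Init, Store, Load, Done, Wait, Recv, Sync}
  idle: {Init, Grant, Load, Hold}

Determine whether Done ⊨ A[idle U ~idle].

Sat(~idle) = {Store, Done, Wait, Recv, Sync}
A[idle U ~idle]: least fixpoint, start Z0 = Sat(~idle) = {Store, Done, Wait, Recv, Sync}, add states in Sat(idle) with every successor in Z. Z1 = {Store, Grant, Done, Wait, Recv, Sync}; Z2 = {Store, Grant, Done, Wait, Recv, Hold, Sync}; fixed.
Sat(A[idle U ~idle]) = {Store, Grant, Done, Wait, Recv, Hold, Sync}
Done ∈ Sat(A[idle U ~idle]) = {Store, Grant, Done, Wait, Recv, Hold, Sync}, so the formula holds at Done.

Yes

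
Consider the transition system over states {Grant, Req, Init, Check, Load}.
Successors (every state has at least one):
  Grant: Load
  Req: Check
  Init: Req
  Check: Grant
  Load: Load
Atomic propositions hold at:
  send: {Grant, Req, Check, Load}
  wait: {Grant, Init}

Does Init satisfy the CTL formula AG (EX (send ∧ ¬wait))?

No

Sat(¬wait) = {Req, Check, Load}
Sat(send ∧ ¬wait) = {Req, Check, Load}
Sat(EX (send ∧ ¬wait)) = {s : some successor in {Req, Check, Load}} = {Grant, Req, Init, Load}
AG (EX (send ∧ ¬wait)): greatest fixpoint, start Z0 = {Grant, Req, Init, Load}, keep only states in Sat with every successor in Z. Z1 = {Grant, Init, Load}; Z2 = {Grant, Load}; fixed.
Sat(AG (EX (send ∧ ¬wait))) = {Grant, Load}
Init ∉ Sat(AG (EX (send ∧ ¬wait))) = {Grant, Load}, so the formula does not hold at Init.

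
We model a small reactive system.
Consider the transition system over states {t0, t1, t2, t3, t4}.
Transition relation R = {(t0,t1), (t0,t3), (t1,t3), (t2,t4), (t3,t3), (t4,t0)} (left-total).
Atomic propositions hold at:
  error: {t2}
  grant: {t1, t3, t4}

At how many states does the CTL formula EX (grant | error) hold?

4

Sat(grant | error) = {t1, t2, t3, t4}
Sat(EX (grant | error)) = {s : some successor in {t1, t2, t3, t4}} = {t0, t1, t2, t3}
|Sat(EX (grant | error))| = |{t0, t1, t2, t3}| = 4.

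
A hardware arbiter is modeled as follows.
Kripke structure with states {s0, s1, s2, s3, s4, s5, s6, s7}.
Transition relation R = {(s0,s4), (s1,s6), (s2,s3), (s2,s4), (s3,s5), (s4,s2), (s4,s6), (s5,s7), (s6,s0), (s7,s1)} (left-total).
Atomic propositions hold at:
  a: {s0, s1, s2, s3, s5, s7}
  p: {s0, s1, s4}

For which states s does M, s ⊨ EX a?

{s2, s3, s4, s5, s6, s7}

Sat(EX a) = {s : some successor in {s0, s1, s2, s3, s5, s7}} = {s2, s3, s4, s5, s6, s7}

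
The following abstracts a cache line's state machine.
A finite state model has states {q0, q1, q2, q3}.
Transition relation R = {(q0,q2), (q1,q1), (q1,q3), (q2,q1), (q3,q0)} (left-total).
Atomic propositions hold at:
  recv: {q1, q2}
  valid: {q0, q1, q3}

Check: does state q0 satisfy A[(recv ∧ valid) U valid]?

Yes

Sat(recv ∧ valid) = {q1}
A[(recv ∧ valid) U valid]: least fixpoint, start Z0 = Sat(valid) = {q0, q1, q3}, add states in Sat(recv ∧ valid) with every successor in Z. Already a fixed point.
Sat(A[(recv ∧ valid) U valid]) = {q0, q1, q3}
q0 ∈ Sat(A[(recv ∧ valid) U valid]) = {q0, q1, q3}, so the formula holds at q0.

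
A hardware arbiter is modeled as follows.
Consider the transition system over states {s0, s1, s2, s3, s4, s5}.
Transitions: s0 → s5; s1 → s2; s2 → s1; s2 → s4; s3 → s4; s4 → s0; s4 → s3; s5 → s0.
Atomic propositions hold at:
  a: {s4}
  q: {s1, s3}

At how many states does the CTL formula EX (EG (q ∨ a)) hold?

Sat(q ∨ a) = {s1, s3, s4}
EG (q ∨ a): greatest fixpoint, start Z0 = {s1, s3, s4}, keep only states in Sat with some successor in Z. Z1 = {s3, s4}; fixed.
Sat(EG (q ∨ a)) = {s3, s4}
Sat(EX (EG (q ∨ a))) = {s : some successor in {s3, s4}} = {s2, s3, s4}
|Sat(EX (EG (q ∨ a)))| = |{s2, s3, s4}| = 3.

3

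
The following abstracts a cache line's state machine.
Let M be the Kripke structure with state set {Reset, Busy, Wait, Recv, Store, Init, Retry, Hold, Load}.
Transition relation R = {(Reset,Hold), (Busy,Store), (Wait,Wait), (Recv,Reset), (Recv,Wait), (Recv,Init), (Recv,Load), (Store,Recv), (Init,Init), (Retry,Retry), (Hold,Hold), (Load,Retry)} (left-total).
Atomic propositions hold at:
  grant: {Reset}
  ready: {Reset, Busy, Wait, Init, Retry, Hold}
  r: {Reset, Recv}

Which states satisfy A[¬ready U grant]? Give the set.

Sat(¬ready) = {Recv, Store, Load}
A[¬ready U grant]: least fixpoint, start Z0 = Sat(grant) = {Reset}, add states in Sat(¬ready) with every successor in Z. Already a fixed point.
Sat(A[¬ready U grant]) = {Reset}

{Reset}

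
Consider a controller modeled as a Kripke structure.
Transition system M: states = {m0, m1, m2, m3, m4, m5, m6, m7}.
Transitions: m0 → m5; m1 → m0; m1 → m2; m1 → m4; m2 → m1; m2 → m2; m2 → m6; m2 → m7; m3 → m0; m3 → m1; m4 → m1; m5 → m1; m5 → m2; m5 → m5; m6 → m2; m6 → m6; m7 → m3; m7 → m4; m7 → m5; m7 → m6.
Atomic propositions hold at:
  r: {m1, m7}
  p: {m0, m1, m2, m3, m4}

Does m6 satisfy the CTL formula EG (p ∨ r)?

No

Sat(p ∨ r) = {m0, m1, m2, m3, m4, m7}
EG (p ∨ r): greatest fixpoint, start Z0 = {m0, m1, m2, m3, m4, m7}, keep only states in Sat with some successor in Z. Z1 = {m1, m2, m3, m4, m7}; fixed.
Sat(EG (p ∨ r)) = {m1, m2, m3, m4, m7}
m6 ∉ Sat(EG (p ∨ r)) = {m1, m2, m3, m4, m7}, so the formula does not hold at m6.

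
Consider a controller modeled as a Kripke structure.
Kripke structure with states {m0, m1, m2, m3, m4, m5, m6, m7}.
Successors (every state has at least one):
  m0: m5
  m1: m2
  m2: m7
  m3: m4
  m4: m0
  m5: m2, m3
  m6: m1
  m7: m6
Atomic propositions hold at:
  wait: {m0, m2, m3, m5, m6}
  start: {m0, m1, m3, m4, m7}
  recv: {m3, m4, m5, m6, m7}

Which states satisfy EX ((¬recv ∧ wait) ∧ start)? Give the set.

{m4}

Sat(¬recv) = {m0, m1, m2}
Sat(¬recv ∧ wait) = {m0, m2}
Sat((¬recv ∧ wait) ∧ start) = {m0}
Sat(EX ((¬recv ∧ wait) ∧ start)) = {s : some successor in {m0}} = {m4}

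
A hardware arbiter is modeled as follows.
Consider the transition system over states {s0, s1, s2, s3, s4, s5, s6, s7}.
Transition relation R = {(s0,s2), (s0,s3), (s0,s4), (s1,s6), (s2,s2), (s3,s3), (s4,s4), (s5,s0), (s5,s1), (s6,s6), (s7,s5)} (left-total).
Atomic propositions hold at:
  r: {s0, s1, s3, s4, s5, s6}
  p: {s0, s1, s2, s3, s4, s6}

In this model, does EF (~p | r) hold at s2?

No

Sat(~p) = {s5, s7}
Sat(~p | r) = {s0, s1, s3, s4, s5, s6, s7}
EF (~p | r): least fixpoint, start Z0 = {s0, s1, s3, s4, s5, s6, s7}, add states with some successor in Z. Already a fixed point.
Sat(EF (~p | r)) = {s0, s1, s3, s4, s5, s6, s7}
s2 ∉ Sat(EF (~p | r)) = {s0, s1, s3, s4, s5, s6, s7}, so the formula does not hold at s2.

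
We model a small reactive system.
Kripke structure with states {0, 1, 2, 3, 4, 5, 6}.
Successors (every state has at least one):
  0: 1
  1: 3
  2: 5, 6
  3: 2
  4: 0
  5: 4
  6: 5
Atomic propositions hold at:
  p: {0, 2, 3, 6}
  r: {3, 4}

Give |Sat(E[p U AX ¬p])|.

5

Sat(¬p) = {1, 4, 5}
Sat(AX ¬p) = {s : every successor in {1, 4, 5}} = {0, 5, 6}
E[p U AX ¬p]: least fixpoint, start Z0 = Sat(AX ¬p) = {0, 5, 6}, add states in Sat(p) with some successor in Z. Z1 = {0, 2, 5, 6}; Z2 = {0, 2, 3, 5, 6}; fixed.
Sat(E[p U AX ¬p]) = {0, 2, 3, 5, 6}
|Sat(E[p U AX ¬p])| = |{0, 2, 3, 5, 6}| = 5.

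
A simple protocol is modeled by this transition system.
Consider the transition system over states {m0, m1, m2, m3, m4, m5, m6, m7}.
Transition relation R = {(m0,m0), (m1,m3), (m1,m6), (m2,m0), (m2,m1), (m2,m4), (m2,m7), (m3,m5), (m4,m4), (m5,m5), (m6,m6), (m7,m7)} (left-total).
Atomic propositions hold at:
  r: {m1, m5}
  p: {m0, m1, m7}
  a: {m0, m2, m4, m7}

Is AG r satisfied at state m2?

AG r: greatest fixpoint, start Z0 = {m1, m5}, keep only states in Sat with every successor in Z. Z1 = {m5}; fixed.
Sat(AG r) = {m5}
m2 ∉ Sat(AG r) = {m5}, so the formula does not hold at m2.

No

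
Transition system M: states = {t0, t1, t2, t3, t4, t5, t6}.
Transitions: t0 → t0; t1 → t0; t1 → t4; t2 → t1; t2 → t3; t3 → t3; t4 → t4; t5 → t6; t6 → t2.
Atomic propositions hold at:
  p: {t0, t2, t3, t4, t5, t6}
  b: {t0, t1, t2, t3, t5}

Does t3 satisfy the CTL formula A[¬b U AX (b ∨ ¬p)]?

Sat(¬b) = {t4, t6}
Sat(¬p) = {t1}
Sat(b ∨ ¬p) = {t0, t1, t2, t3, t5}
Sat(AX (b ∨ ¬p)) = {s : every successor in {t0, t1, t2, t3, t5}} = {t0, t2, t3, t6}
A[¬b U AX (b ∨ ¬p)]: least fixpoint, start Z0 = Sat(AX (b ∨ ¬p)) = {t0, t2, t3, t6}, add states in Sat(¬b) with every successor in Z. Already a fixed point.
Sat(A[¬b U AX (b ∨ ¬p)]) = {t0, t2, t3, t6}
t3 ∈ Sat(A[¬b U AX (b ∨ ¬p)]) = {t0, t2, t3, t6}, so the formula holds at t3.

Yes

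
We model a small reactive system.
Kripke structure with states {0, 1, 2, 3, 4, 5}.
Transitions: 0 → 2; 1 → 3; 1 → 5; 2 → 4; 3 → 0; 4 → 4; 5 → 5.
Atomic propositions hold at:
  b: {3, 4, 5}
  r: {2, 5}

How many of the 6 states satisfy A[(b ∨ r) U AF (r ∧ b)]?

1

Sat(b ∨ r) = {2, 3, 4, 5}
Sat(r ∧ b) = {5}
AF (r ∧ b): least fixpoint, start Z0 = {5}, add states with every successor in Z. Already a fixed point.
Sat(AF (r ∧ b)) = {5}
A[(b ∨ r) U AF (r ∧ b)]: least fixpoint, start Z0 = Sat(AF (r ∧ b)) = {5}, add states in Sat(b ∨ r) with every successor in Z. Already a fixed point.
Sat(A[(b ∨ r) U AF (r ∧ b)]) = {5}
|Sat(A[(b ∨ r) U AF (r ∧ b)])| = |{5}| = 1.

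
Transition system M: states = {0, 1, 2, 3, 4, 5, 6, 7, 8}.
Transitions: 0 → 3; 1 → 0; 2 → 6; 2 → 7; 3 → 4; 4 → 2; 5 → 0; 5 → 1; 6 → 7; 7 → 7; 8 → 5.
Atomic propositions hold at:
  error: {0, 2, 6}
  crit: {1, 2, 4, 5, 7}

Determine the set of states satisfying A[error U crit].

A[error U crit]: least fixpoint, start Z0 = Sat(crit) = {1, 2, 4, 5, 7}, add states in Sat(error) with every successor in Z. Z1 = {1, 2, 4, 5, 6, 7}; fixed.
Sat(A[error U crit]) = {1, 2, 4, 5, 6, 7}

{1, 2, 4, 5, 6, 7}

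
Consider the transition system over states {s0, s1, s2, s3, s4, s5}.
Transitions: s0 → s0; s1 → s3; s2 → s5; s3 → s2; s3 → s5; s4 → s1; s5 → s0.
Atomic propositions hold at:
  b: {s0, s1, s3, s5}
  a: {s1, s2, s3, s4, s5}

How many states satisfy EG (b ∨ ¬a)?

4

Sat(¬a) = {s0}
Sat(b ∨ ¬a) = {s0, s1, s3, s5}
EG (b ∨ ¬a): greatest fixpoint, start Z0 = {s0, s1, s3, s5}, keep only states in Sat with some successor in Z. Already a fixed point.
Sat(EG (b ∨ ¬a)) = {s0, s1, s3, s5}
|Sat(EG (b ∨ ¬a))| = |{s0, s1, s3, s5}| = 4.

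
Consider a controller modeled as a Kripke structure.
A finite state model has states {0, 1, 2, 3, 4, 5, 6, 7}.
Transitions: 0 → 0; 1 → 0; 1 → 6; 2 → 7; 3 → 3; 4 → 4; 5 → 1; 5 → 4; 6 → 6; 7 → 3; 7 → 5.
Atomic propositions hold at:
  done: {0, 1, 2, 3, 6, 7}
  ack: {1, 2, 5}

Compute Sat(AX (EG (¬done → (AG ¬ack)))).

{0, 1, 2, 3, 4, 5, 6}

Sat(¬done) = {4, 5}
Sat(¬ack) = {0, 3, 4, 6, 7}
AG ¬ack: greatest fixpoint, start Z0 = {0, 3, 4, 6, 7}, keep only states in Sat with every successor in Z. Z1 = {0, 3, 4, 6}; fixed.
Sat(AG ¬ack) = {0, 3, 4, 6}
Sat(¬done → (AG ¬ack)) = {0, 1, 2, 3, 4, 6, 7}
EG (¬done → (AG ¬ack)): greatest fixpoint, start Z0 = {0, 1, 2, 3, 4, 6, 7}, keep only states in Sat with some successor in Z. Already a fixed point.
Sat(EG (¬done → (AG ¬ack))) = {0, 1, 2, 3, 4, 6, 7}
Sat(AX (EG (¬done → (AG ¬ack)))) = {s : every successor in {0, 1, 2, 3, 4, 6, 7}} = {0, 1, 2, 3, 4, 5, 6}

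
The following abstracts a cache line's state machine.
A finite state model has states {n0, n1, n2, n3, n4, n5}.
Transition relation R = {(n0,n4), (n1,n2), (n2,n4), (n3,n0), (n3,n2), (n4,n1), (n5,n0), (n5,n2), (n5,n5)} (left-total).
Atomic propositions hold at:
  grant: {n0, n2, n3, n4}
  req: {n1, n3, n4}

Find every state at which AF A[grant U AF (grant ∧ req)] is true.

Sat(grant ∧ req) = {n3, n4}
AF (grant ∧ req): least fixpoint, start Z0 = {n3, n4}, add states with every successor in Z. Z1 = {n0, n2, n3, n4}; Z2 = {n0, n1, n2, n3, n4}; fixed.
Sat(AF (grant ∧ req)) = {n0, n1, n2, n3, n4}
A[grant U AF (grant ∧ req)]: least fixpoint, start Z0 = Sat(AF (grant ∧ req)) = {n0, n1, n2, n3, n4}, add states in Sat(grant) with every successor in Z. Already a fixed point.
Sat(A[grant U AF (grant ∧ req)]) = {n0, n1, n2, n3, n4}
AF A[grant U AF (grant ∧ req)]: least fixpoint, start Z0 = {n0, n1, n2, n3, n4}, add states with every successor in Z. Already a fixed point.
Sat(AF A[grant U AF (grant ∧ req)]) = {n0, n1, n2, n3, n4}

{n0, n1, n2, n3, n4}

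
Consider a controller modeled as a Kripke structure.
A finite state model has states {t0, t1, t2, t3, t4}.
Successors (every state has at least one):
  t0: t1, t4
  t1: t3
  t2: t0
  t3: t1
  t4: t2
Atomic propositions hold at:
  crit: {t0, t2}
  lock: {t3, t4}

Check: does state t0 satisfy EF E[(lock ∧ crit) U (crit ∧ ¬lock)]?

Sat(lock ∧ crit) = ∅
Sat(¬lock) = {t0, t1, t2}
Sat(crit ∧ ¬lock) = {t0, t2}
E[(lock ∧ crit) U (crit ∧ ¬lock)]: least fixpoint, start Z0 = Sat((crit ∧ ¬lock)) = {t0, t2}, add states in Sat(lock ∧ crit) with some successor in Z. Already a fixed point.
Sat(E[(lock ∧ crit) U (crit ∧ ¬lock)]) = {t0, t2}
EF E[(lock ∧ crit) U (crit ∧ ¬lock)]: least fixpoint, start Z0 = {t0, t2}, add states with some successor in Z. Z1 = {t0, t2, t4}; fixed.
Sat(EF E[(lock ∧ crit) U (crit ∧ ¬lock)]) = {t0, t2, t4}
t0 ∈ Sat(EF E[(lock ∧ crit) U (crit ∧ ¬lock)]) = {t0, t2, t4}, so the formula holds at t0.

Yes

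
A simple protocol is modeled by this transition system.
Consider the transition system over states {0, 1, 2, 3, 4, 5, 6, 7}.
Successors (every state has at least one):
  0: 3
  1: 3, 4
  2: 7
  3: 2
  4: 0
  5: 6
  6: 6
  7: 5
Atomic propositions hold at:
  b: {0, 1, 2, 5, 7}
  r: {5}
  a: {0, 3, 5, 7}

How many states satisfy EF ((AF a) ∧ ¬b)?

4

AF a: least fixpoint, start Z0 = {0, 3, 5, 7}, add states with every successor in Z. Z1 = {0, 2, 3, 4, 5, 7}; Z2 = {0, 1, 2, 3, 4, 5, 7}; fixed.
Sat(AF a) = {0, 1, 2, 3, 4, 5, 7}
Sat(¬b) = {3, 4, 6}
Sat((AF a) ∧ ¬b) = {3, 4}
EF ((AF a) ∧ ¬b): least fixpoint, start Z0 = {3, 4}, add states with some successor in Z. Z1 = {0, 1, 3, 4}; fixed.
Sat(EF ((AF a) ∧ ¬b)) = {0, 1, 3, 4}
|Sat(EF ((AF a) ∧ ¬b))| = |{0, 1, 3, 4}| = 4.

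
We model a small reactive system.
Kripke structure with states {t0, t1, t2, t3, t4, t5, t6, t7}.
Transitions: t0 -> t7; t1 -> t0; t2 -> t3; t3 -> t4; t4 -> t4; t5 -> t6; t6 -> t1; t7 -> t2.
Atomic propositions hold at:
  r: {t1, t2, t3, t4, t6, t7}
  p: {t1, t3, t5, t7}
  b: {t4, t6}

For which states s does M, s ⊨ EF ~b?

{t0, t1, t2, t3, t5, t6, t7}

Sat(~b) = {t0, t1, t2, t3, t5, t7}
EF ~b: least fixpoint, start Z0 = {t0, t1, t2, t3, t5, t7}, add states with some successor in Z. Z1 = {t0, t1, t2, t3, t5, t6, t7}; fixed.
Sat(EF ~b) = {t0, t1, t2, t3, t5, t6, t7}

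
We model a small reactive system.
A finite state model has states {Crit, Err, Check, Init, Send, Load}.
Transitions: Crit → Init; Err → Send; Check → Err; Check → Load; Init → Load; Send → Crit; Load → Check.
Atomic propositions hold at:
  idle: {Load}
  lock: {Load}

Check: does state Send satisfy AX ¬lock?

Sat(¬lock) = {Crit, Err, Check, Init, Send}
Sat(AX ¬lock) = {s : every successor in {Crit, Err, Check, Init, Send}} = {Crit, Err, Send, Load}
Send ∈ Sat(AX ¬lock) = {Crit, Err, Send, Load}, so the formula holds at Send.

Yes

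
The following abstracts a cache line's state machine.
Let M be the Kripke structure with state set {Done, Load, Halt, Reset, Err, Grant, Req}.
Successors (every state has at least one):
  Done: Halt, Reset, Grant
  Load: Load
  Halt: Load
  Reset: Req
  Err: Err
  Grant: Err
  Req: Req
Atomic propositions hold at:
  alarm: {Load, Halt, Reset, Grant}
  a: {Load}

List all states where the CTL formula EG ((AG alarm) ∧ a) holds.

AG alarm: greatest fixpoint, start Z0 = {Load, Halt, Reset, Grant}, keep only states in Sat with every successor in Z. Z1 = {Load, Halt}; fixed.
Sat(AG alarm) = {Load, Halt}
Sat((AG alarm) ∧ a) = {Load}
EG ((AG alarm) ∧ a): greatest fixpoint, start Z0 = {Load}, keep only states in Sat with some successor in Z. Already a fixed point.
Sat(EG ((AG alarm) ∧ a)) = {Load}

{Load}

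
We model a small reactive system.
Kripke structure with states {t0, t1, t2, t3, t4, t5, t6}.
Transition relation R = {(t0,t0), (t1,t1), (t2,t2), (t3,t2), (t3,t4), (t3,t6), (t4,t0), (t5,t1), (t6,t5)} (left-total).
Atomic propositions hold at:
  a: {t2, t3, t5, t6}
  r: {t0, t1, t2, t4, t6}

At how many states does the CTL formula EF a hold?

EF a: least fixpoint, start Z0 = {t2, t3, t5, t6}, add states with some successor in Z. Already a fixed point.
Sat(EF a) = {t2, t3, t5, t6}
|Sat(EF a)| = |{t2, t3, t5, t6}| = 4.

4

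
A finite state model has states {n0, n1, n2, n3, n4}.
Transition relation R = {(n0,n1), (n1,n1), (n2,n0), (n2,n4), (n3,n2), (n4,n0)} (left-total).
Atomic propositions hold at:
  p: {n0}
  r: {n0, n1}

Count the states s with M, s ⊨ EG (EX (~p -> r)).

Sat(~p) = {n1, n2, n3, n4}
Sat(~p -> r) = {n0, n1}
Sat(EX (~p -> r)) = {s : some successor in {n0, n1}} = {n0, n1, n2, n4}
EG (EX (~p -> r)): greatest fixpoint, start Z0 = {n0, n1, n2, n4}, keep only states in Sat with some successor in Z. Already a fixed point.
Sat(EG (EX (~p -> r))) = {n0, n1, n2, n4}
|Sat(EG (EX (~p -> r)))| = |{n0, n1, n2, n4}| = 4.

4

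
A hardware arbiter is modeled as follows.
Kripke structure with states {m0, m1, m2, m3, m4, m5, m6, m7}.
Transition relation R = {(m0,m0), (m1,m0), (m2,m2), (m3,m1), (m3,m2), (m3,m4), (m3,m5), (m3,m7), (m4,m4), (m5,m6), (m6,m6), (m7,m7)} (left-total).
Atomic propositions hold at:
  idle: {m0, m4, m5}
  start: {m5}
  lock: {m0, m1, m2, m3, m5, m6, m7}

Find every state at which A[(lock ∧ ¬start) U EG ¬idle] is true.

Sat(¬start) = {m0, m1, m2, m3, m4, m6, m7}
Sat(lock ∧ ¬start) = {m0, m1, m2, m3, m6, m7}
Sat(¬idle) = {m1, m2, m3, m6, m7}
EG ¬idle: greatest fixpoint, start Z0 = {m1, m2, m3, m6, m7}, keep only states in Sat with some successor in Z. Z1 = {m2, m3, m6, m7}; fixed.
Sat(EG ¬idle) = {m2, m3, m6, m7}
A[(lock ∧ ¬start) U EG ¬idle]: least fixpoint, start Z0 = Sat(EG ¬idle) = {m2, m3, m6, m7}, add states in Sat(lock ∧ ¬start) with every successor in Z. Already a fixed point.
Sat(A[(lock ∧ ¬start) U EG ¬idle]) = {m2, m3, m6, m7}

{m2, m3, m6, m7}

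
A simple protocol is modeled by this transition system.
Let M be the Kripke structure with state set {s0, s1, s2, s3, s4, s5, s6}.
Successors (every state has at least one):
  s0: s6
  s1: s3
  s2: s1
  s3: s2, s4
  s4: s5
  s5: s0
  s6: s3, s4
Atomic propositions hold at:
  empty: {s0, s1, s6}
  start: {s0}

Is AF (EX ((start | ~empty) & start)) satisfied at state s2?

Sat(~empty) = {s2, s3, s4, s5}
Sat(start | ~empty) = {s0, s2, s3, s4, s5}
Sat((start | ~empty) & start) = {s0}
Sat(EX ((start | ~empty) & start)) = {s : some successor in {s0}} = {s5}
AF (EX ((start | ~empty) & start)): least fixpoint, start Z0 = {s5}, add states with every successor in Z. Z1 = {s4, s5}; fixed.
Sat(AF (EX ((start | ~empty) & start))) = {s4, s5}
s2 ∉ Sat(AF (EX ((start | ~empty) & start))) = {s4, s5}, so the formula does not hold at s2.

No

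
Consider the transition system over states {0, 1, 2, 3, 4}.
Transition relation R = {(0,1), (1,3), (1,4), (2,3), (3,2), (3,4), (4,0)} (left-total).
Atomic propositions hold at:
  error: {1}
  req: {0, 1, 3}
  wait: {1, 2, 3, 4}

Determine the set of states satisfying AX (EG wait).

EG wait: greatest fixpoint, start Z0 = {1, 2, 3, 4}, keep only states in Sat with some successor in Z. Z1 = {1, 2, 3}; fixed.
Sat(EG wait) = {1, 2, 3}
Sat(AX (EG wait)) = {s : every successor in {1, 2, 3}} = {0, 2}

{0, 2}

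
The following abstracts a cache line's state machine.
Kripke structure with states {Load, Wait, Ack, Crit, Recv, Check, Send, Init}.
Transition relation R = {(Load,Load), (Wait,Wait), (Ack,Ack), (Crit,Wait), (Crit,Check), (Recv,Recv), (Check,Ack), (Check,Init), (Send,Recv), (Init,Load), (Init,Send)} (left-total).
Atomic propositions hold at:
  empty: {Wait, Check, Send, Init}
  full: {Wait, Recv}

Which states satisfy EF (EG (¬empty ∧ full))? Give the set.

Sat(¬empty) = {Load, Ack, Crit, Recv}
Sat(¬empty ∧ full) = {Recv}
EG (¬empty ∧ full): greatest fixpoint, start Z0 = {Recv}, keep only states in Sat with some successor in Z. Already a fixed point.
Sat(EG (¬empty ∧ full)) = {Recv}
EF (EG (¬empty ∧ full)): least fixpoint, start Z0 = {Recv}, add states with some successor in Z. Z1 = {Recv, Send}; Z2 = {Recv, Send, Init}; Z3 = {Recv, Check, Send, Init}; Z4 = {Crit, Recv, Check, Send, Init}; fixed.
Sat(EF (EG (¬empty ∧ full))) = {Crit, Recv, Check, Send, Init}

{Crit, Recv, Check, Send, Init}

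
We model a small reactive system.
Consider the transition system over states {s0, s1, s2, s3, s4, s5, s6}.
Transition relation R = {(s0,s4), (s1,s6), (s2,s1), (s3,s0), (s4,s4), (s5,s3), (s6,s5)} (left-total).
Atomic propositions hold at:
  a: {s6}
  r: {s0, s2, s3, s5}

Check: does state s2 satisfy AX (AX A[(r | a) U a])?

Yes

Sat(r | a) = {s0, s2, s3, s5, s6}
A[(r | a) U a]: least fixpoint, start Z0 = Sat(a) = {s6}, add states in Sat(r | a) with every successor in Z. Already a fixed point.
Sat(A[(r | a) U a]) = {s6}
Sat(AX A[(r | a) U a]) = {s : every successor in {s6}} = {s1}
Sat(AX (AX A[(r | a) U a])) = {s : every successor in {s1}} = {s2}
s2 ∈ Sat(AX (AX A[(r | a) U a])) = {s2}, so the formula holds at s2.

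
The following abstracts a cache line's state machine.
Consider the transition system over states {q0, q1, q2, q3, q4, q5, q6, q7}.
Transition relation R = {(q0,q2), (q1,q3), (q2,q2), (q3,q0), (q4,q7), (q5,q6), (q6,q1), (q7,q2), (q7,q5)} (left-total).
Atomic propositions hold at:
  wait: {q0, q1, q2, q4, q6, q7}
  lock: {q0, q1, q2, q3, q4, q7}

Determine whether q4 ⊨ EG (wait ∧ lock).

Yes

Sat(wait ∧ lock) = {q0, q1, q2, q4, q7}
EG (wait ∧ lock): greatest fixpoint, start Z0 = {q0, q1, q2, q4, q7}, keep only states in Sat with some successor in Z. Z1 = {q0, q2, q4, q7}; fixed.
Sat(EG (wait ∧ lock)) = {q0, q2, q4, q7}
q4 ∈ Sat(EG (wait ∧ lock)) = {q0, q2, q4, q7}, so the formula holds at q4.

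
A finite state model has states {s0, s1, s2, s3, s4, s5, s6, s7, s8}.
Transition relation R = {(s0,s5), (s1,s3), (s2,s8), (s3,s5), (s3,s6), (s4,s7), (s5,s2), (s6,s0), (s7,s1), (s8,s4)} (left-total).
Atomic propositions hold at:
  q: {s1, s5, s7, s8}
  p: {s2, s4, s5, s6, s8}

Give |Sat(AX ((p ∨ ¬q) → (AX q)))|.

5

Sat(¬q) = {s0, s2, s3, s4, s6}
Sat(p ∨ ¬q) = {s0, s2, s3, s4, s5, s6, s8}
Sat(AX q) = {s : every successor in {s1, s5, s7, s8}} = {s0, s2, s4, s7}
Sat((p ∨ ¬q) → (AX q)) = {s0, s1, s2, s4, s7}
Sat(AX ((p ∨ ¬q) → (AX q))) = {s : every successor in {s0, s1, s2, s4, s7}} = {s4, s5, s6, s7, s8}
|Sat(AX ((p ∨ ¬q) → (AX q)))| = |{s4, s5, s6, s7, s8}| = 5.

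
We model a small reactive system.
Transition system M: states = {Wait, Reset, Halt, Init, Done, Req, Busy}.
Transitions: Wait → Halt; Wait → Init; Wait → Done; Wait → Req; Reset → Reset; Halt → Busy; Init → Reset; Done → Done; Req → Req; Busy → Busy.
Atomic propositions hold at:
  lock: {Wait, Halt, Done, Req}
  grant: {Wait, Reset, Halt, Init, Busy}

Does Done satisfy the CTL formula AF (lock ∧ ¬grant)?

Sat(¬grant) = {Done, Req}
Sat(lock ∧ ¬grant) = {Done, Req}
AF (lock ∧ ¬grant): least fixpoint, start Z0 = {Done, Req}, add states with every successor in Z. Already a fixed point.
Sat(AF (lock ∧ ¬grant)) = {Done, Req}
Done ∈ Sat(AF (lock ∧ ¬grant)) = {Done, Req}, so the formula holds at Done.

Yes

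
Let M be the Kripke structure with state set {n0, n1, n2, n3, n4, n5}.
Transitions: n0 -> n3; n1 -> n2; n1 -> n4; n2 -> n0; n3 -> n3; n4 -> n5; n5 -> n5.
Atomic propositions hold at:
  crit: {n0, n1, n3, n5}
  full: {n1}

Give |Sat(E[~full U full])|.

Sat(~full) = {n0, n2, n3, n4, n5}
E[~full U full]: least fixpoint, start Z0 = Sat(full) = {n1}, add states in Sat(~full) with some successor in Z. Already a fixed point.
Sat(E[~full U full]) = {n1}
|Sat(E[~full U full])| = |{n1}| = 1.

1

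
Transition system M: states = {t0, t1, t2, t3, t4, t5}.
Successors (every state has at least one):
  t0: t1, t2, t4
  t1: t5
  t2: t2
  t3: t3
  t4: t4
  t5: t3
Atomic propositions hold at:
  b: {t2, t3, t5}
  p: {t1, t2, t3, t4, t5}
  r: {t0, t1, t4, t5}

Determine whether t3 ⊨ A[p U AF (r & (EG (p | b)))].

No

Sat(p | b) = {t1, t2, t3, t4, t5}
EG (p | b): greatest fixpoint, start Z0 = {t1, t2, t3, t4, t5}, keep only states in Sat with some successor in Z. Already a fixed point.
Sat(EG (p | b)) = {t1, t2, t3, t4, t5}
Sat(r & (EG (p | b))) = {t1, t4, t5}
AF (r & (EG (p | b))): least fixpoint, start Z0 = {t1, t4, t5}, add states with every successor in Z. Already a fixed point.
Sat(AF (r & (EG (p | b)))) = {t1, t4, t5}
A[p U AF (r & (EG (p | b)))]: least fixpoint, start Z0 = Sat(AF (r & (EG (p | b)))) = {t1, t4, t5}, add states in Sat(p) with every successor in Z. Already a fixed point.
Sat(A[p U AF (r & (EG (p | b)))]) = {t1, t4, t5}
t3 ∉ Sat(A[p U AF (r & (EG (p | b)))]) = {t1, t4, t5}, so the formula does not hold at t3.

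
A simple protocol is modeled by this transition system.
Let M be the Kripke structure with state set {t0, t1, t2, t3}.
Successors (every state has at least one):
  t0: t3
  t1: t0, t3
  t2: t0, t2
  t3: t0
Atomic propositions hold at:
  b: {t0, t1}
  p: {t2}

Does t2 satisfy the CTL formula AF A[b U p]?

Yes

A[b U p]: least fixpoint, start Z0 = Sat(p) = {t2}, add states in Sat(b) with every successor in Z. Already a fixed point.
Sat(A[b U p]) = {t2}
AF A[b U p]: least fixpoint, start Z0 = {t2}, add states with every successor in Z. Already a fixed point.
Sat(AF A[b U p]) = {t2}
t2 ∈ Sat(AF A[b U p]) = {t2}, so the formula holds at t2.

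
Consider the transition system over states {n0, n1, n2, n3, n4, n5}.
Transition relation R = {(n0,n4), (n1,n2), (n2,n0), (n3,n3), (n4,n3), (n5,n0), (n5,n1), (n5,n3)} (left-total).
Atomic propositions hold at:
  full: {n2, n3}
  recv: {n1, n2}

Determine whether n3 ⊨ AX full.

Yes

Sat(AX full) = {s : every successor in {n2, n3}} = {n1, n3, n4}
n3 ∈ Sat(AX full) = {n1, n3, n4}, so the formula holds at n3.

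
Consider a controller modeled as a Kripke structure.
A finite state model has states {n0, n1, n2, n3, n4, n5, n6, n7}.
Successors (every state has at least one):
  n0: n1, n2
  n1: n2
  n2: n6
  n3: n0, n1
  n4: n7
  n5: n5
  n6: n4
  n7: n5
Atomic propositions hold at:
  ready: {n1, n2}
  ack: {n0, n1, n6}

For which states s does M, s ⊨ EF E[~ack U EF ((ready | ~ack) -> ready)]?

Sat(~ack) = {n2, n3, n4, n5, n7}
Sat(ready | ~ack) = {n1, n2, n3, n4, n5, n7}
Sat((ready | ~ack) -> ready) = {n0, n1, n2, n6}
EF ((ready | ~ack) -> ready): least fixpoint, start Z0 = {n0, n1, n2, n6}, add states with some successor in Z. Z1 = {n0, n1, n2, n3, n6}; fixed.
Sat(EF ((ready | ~ack) -> ready)) = {n0, n1, n2, n3, n6}
E[~ack U EF ((ready | ~ack) -> ready)]: least fixpoint, start Z0 = Sat(EF ((ready | ~ack) -> ready)) = {n0, n1, n2, n3, n6}, add states in Sat(~ack) with some successor in Z. Already a fixed point.
Sat(E[~ack U EF ((ready | ~ack) -> ready)]) = {n0, n1, n2, n3, n6}
EF E[~ack U EF ((ready | ~ack) -> ready)]: least fixpoint, start Z0 = {n0, n1, n2, n3, n6}, add states with some successor in Z. Already a fixed point.
Sat(EF E[~ack U EF ((ready | ~ack) -> ready)]) = {n0, n1, n2, n3, n6}

{n0, n1, n2, n3, n6}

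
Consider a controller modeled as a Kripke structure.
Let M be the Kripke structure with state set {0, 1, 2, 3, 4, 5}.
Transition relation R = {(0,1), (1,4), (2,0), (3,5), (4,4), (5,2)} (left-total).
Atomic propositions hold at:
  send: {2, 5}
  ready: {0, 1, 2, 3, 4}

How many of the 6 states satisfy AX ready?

Sat(AX ready) = {s : every successor in {0, 1, 2, 3, 4}} = {0, 1, 2, 4, 5}
|Sat(AX ready)| = |{0, 1, 2, 4, 5}| = 5.

5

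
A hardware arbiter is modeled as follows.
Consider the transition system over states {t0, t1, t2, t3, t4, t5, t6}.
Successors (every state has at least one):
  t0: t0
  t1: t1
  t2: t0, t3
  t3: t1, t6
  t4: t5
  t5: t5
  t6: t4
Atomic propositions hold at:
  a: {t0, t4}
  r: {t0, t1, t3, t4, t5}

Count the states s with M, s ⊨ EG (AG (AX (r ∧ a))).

Sat(r ∧ a) = {t0, t4}
Sat(AX (r ∧ a)) = {s : every successor in {t0, t4}} = {t0, t6}
AG (AX (r ∧ a)): greatest fixpoint, start Z0 = {t0, t6}, keep only states in Sat with every successor in Z. Z1 = {t0}; fixed.
Sat(AG (AX (r ∧ a))) = {t0}
EG (AG (AX (r ∧ a))): greatest fixpoint, start Z0 = {t0}, keep only states in Sat with some successor in Z. Already a fixed point.
Sat(EG (AG (AX (r ∧ a)))) = {t0}
|Sat(EG (AG (AX (r ∧ a))))| = |{t0}| = 1.

1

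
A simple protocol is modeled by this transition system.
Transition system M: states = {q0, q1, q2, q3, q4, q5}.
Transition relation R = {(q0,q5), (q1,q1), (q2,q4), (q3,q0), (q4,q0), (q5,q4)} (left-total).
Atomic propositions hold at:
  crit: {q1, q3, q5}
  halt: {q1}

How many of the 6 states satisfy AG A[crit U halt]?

A[crit U halt]: least fixpoint, start Z0 = Sat(halt) = {q1}, add states in Sat(crit) with every successor in Z. Already a fixed point.
Sat(A[crit U halt]) = {q1}
AG A[crit U halt]: greatest fixpoint, start Z0 = {q1}, keep only states in Sat with every successor in Z. Already a fixed point.
Sat(AG A[crit U halt]) = {q1}
|Sat(AG A[crit U halt])| = |{q1}| = 1.

1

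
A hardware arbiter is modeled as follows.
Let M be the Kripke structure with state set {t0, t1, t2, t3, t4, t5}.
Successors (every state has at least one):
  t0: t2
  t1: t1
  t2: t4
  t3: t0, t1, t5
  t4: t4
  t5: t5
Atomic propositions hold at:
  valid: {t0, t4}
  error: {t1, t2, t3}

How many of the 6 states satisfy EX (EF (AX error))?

2

Sat(AX error) = {s : every successor in {t1, t2, t3}} = {t0, t1}
EF (AX error): least fixpoint, start Z0 = {t0, t1}, add states with some successor in Z. Z1 = {t0, t1, t3}; fixed.
Sat(EF (AX error)) = {t0, t1, t3}
Sat(EX (EF (AX error))) = {s : some successor in {t0, t1, t3}} = {t1, t3}
|Sat(EX (EF (AX error)))| = |{t1, t3}| = 2.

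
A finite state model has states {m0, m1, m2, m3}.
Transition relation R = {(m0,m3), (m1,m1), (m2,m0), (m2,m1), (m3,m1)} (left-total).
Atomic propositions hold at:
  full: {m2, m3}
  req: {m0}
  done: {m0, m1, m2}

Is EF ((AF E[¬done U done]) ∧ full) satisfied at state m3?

Sat(¬done) = {m3}
E[¬done U done]: least fixpoint, start Z0 = Sat(done) = {m0, m1, m2}, add states in Sat(¬done) with some successor in Z. Z1 = {m0, m1, m2, m3}; fixed.
Sat(E[¬done U done]) = {m0, m1, m2, m3}
AF E[¬done U done]: least fixpoint, start Z0 = {m0, m1, m2, m3}, add states with every successor in Z. Already a fixed point.
Sat(AF E[¬done U done]) = {m0, m1, m2, m3}
Sat((AF E[¬done U done]) ∧ full) = {m2, m3}
EF ((AF E[¬done U done]) ∧ full): least fixpoint, start Z0 = {m2, m3}, add states with some successor in Z. Z1 = {m0, m2, m3}; fixed.
Sat(EF ((AF E[¬done U done]) ∧ full)) = {m0, m2, m3}
m3 ∈ Sat(EF ((AF E[¬done U done]) ∧ full)) = {m0, m2, m3}, so the formula holds at m3.

Yes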